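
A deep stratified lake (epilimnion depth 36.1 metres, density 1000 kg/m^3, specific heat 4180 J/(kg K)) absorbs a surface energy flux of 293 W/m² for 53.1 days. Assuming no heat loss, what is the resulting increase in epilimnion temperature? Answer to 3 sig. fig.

Areal heat capacity C = ρ c_p D = 1000 × 4180 × 36.1 = 1.51×10^8 J/(m²·K).
Net heat input Q = F Δt = 293 × (53.1 days × 86400 s/day) = 1.34×10^9 J/m².
ΔT = Q / C = 1.34×10^9 / 1.51×10^8 = 8.91 K.

8.91 K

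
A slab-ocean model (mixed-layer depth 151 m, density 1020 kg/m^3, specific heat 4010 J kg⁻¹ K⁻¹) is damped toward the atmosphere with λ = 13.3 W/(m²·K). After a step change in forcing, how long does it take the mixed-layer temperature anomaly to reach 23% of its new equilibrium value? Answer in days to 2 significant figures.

Areal heat capacity C = ρ c_p D = 1020 × 4010 × 151 = 6.18×10^8 J m⁻² K⁻¹.
τ = C / λ = 6.18×10^8 / 13.3 = 4.64×10^7 s.
Fraction reached: 1 − e^(−t/τ) = 0.23 ⇒ t = −τ ln(1 − 0.23) = τ × 0.261.
t = 1.21×10^7 s = 140 days.

140 days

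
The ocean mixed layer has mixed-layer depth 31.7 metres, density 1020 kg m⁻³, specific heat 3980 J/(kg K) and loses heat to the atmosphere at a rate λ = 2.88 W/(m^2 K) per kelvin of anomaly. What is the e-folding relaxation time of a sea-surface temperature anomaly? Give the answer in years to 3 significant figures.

1.42 years

Areal heat capacity C = ρ c_p D = 1020 × 3980 × 31.7 = 1.29×10^8 J/(m^2 K).
Relaxation time τ = C / λ = 1.29×10^8 / 2.88 = 4.47×10^7 s.
In years: 4.47×10^7 s / (3.156×10^7 s/year) = 1.42 years.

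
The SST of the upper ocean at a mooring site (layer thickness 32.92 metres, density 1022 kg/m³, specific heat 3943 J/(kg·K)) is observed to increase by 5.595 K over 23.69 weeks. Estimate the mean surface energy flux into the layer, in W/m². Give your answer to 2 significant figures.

Areal heat capacity C = ρ c_p D = 1022 × 3943 × 32.92 = 1.33×10^8 J m⁻² K⁻¹.
Required heat per unit area: Q = C ΔT = 1.33×10^8 × 5.595 = 7.42×10^8 J/m².
Flux F = Q / Δt = 7.42×10^8 / 1.43×10^7 s = 51.8 W/m².

52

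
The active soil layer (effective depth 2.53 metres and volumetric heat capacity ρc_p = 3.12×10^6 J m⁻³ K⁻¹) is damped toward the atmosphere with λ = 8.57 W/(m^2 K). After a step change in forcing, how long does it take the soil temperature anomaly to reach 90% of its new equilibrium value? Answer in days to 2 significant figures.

25 days

Areal heat capacity C = ρc_p × D = 3.12×10^6 × 2.53 = 7.89×10^6 J/(m²·K).
τ = C / λ = 7.89×10^6 / 8.57 = 9.21×10^5 s.
Fraction reached: 1 − e^(−t/τ) = 0.90 ⇒ t = −τ ln(1 − 0.90) = τ × 2.30.
t = 2.12×10^6 s = 24.5 days.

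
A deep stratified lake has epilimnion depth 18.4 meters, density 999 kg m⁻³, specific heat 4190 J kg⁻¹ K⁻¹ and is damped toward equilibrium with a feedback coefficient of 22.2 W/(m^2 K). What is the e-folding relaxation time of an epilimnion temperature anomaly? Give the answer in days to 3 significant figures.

40.2 days

Areal heat capacity C = ρ c_p D = 999 × 4190 × 18.4 = 7.70×10^7 J/(m²·K).
Relaxation time τ = C / λ = 7.70×10^7 / 22.2 = 3.47×10^6 s.
In days: 3.47×10^6 s / (86400 s/day) = 40.2 days.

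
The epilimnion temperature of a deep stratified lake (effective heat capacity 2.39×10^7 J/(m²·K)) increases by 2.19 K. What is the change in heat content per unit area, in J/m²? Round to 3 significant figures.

Areal heat capacity C = 2.39×10^7 J/(m²·K) (given).
ΔQ = C ΔT = 2.39×10^7 × 2.19 = 5.23×10^7 J/m².

5.23×10^7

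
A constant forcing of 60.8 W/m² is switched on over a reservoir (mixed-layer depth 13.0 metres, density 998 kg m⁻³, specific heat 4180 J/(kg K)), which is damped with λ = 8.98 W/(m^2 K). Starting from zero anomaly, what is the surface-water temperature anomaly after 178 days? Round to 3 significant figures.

Areal heat capacity C = ρ c_p D = 998 × 4180 × 13.0 = 5.42×10^7 J m⁻² K⁻¹.
τ = C / λ = 5.42×10^7 / 8.98 = 6.04×10^6 s.
Equilibrium anomaly ΔT_eq = F / λ = 60.8 / 8.98 = 6.77 K.
t = 178 days = 1.54×10^7 s, so t/τ = 2.55.
ΔT(t) = ΔT_eq (1 − e^(−t/τ)) = 6.77 × (1 − e^−2.55) = 6.24 K.

6.24 K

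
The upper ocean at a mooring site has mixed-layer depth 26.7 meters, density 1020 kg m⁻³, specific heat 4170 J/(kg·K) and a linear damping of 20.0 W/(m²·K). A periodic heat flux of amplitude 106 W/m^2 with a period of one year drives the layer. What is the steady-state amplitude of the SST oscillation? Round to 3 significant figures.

Areal heat capacity C = ρ c_p D = 1020 × 4170 × 26.7 = 1.14×10^8 J m⁻² K⁻¹.
Angular frequency ω = 2π / T = 2π / 3.15×10^7 s = 1.99×10^-7 s⁻¹.
√((Cω)² + λ²) = √((22.6)² + 20.0²) = 30.2 W/(m²·K).
Amplitude A = F₀ / √((Cω)²+λ²) = 106 / 30.2 = 3.51 K.

3.51 K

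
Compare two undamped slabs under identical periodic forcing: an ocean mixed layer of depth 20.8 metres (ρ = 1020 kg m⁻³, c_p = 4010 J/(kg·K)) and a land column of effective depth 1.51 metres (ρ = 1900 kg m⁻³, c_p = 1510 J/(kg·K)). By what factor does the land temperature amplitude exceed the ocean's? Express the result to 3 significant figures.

C_ocean = 1020 × 4010 × 20.8 = 8.51×10^7 J/(m²·K).
C_land = 1900 × 1510 × 1.51 = 4.33×10^6 J/(m²·K).
Undamped amplitude ∝ 1/C, so A_land/A_ocean = C_ocean/C_land = 19.6.

19.6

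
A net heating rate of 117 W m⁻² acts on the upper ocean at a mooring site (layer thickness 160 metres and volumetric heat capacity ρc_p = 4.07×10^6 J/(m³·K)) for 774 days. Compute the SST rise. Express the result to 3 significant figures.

Areal heat capacity C = ρc_p × D = 4.07×10^6 × 160 = 6.51×10^8 J/(m²·K).
Net heat input Q = F Δt = 117 × (774 days × 86400 s/day) = 7.82×10^9 J/m².
ΔT = Q / C = 7.82×10^9 / 6.51×10^8 = 12.0 K.

12.0 K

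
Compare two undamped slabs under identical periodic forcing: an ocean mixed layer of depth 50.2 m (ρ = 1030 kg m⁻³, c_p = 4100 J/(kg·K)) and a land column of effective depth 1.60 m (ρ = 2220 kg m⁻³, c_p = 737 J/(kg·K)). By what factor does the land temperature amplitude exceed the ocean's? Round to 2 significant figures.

81

C_ocean = 1030 × 4100 × 50.2 = 2.12×10^8 J/(m²·K).
C_land = 2220 × 737 × 1.60 = 2.62×10^6 J/(m²·K).
Undamped amplitude ∝ 1/C, so A_land/A_ocean = C_ocean/C_land = 81.0.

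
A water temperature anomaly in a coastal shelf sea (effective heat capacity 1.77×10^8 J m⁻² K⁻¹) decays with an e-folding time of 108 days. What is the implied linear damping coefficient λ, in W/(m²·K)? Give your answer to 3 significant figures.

19.0

Areal heat capacity C = 1.77×10^8 J m⁻² K⁻¹ (given).
τ = 108 days = 9.33×10^6 s.
λ = C / τ = 1.77×10^8 / 9.33×10^6 = 19.0 W/(m²·K).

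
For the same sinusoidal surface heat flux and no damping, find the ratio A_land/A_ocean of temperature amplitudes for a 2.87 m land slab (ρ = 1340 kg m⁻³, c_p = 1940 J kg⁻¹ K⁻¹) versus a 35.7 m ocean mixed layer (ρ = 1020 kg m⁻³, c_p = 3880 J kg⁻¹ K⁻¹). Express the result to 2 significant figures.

C_ocean = 1020 × 3880 × 35.7 = 1.41×10^8 J/(m²·K).
C_land = 1340 × 1940 × 2.87 = 7.46×10^6 J/(m²·K).
Undamped amplitude ∝ 1/C, so A_land/A_ocean = C_ocean/C_land = 18.9.

19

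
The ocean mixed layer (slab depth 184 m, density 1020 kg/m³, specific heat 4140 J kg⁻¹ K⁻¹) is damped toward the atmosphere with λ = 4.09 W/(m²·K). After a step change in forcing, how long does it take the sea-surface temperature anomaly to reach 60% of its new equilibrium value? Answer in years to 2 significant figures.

5.5 years

Areal heat capacity C = ρ c_p D = 1020 × 4140 × 184 = 7.77×10^8 J m⁻² K⁻¹.
τ = C / λ = 7.77×10^8 / 4.09 = 1.90×10^8 s.
Fraction reached: 1 − e^(−t/τ) = 0.60 ⇒ t = −τ ln(1 − 0.60) = τ × 0.916.
t = 1.74×10^8 s = 5.52 years.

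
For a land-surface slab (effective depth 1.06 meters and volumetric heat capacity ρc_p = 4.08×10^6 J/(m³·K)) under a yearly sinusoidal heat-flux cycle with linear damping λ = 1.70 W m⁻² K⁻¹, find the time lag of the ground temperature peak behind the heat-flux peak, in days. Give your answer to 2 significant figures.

27 days

Areal heat capacity C = ρc_p × D = 4.08×10^6 × 1.06 = 4.32×10^6 J/(m²·K).
ω = 2π / 3.15×10^7 s = 1.99×10^-7 s⁻¹.
Phase lag φ = arctan(Cω/λ) = arctan(0.862/1.70) = 0.469 rad.
Time lag = φ / ω = 0.469 / 1.99×10^-7 = 2.35×10^6 s = 27.3 days.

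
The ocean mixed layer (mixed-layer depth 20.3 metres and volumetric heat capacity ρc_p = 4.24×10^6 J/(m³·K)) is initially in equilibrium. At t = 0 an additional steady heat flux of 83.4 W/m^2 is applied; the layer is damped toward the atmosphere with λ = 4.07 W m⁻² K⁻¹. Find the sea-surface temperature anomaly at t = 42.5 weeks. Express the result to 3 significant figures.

14.4 K

Areal heat capacity C = ρc_p × D = 4.24×10^6 × 20.3 = 8.61×10^7 J m⁻² K⁻¹.
τ = C / λ = 8.61×10^7 / 4.07 = 2.11×10^7 s.
Equilibrium anomaly ΔT_eq = F / λ = 83.4 / 4.07 = 20.5 K.
t = 42.5 weeks = 2.57×10^7 s, so t/τ = 1.22.
ΔT(t) = ΔT_eq (1 − e^(−t/τ)) = 20.5 × (1 − e^−1.22) = 14.4 K.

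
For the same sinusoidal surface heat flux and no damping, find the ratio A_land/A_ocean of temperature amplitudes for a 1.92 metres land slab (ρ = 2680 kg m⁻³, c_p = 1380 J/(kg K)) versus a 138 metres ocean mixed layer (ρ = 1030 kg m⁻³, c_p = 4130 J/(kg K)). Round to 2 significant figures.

C_ocean = 1030 × 4130 × 138 = 5.87×10^8 J/(m²·K).
C_land = 2680 × 1380 × 1.92 = 7.10×10^6 J/(m²·K).
Undamped amplitude ∝ 1/C, so A_land/A_ocean = C_ocean/C_land = 82.7.

83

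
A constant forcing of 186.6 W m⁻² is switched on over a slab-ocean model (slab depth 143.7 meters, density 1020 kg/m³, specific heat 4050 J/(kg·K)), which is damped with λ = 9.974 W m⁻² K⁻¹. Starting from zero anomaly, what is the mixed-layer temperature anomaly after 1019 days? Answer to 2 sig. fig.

Areal heat capacity C = ρ c_p D = 1020 × 4050 × 143.7 = 5.94×10^8 J m⁻² K⁻¹.
τ = C / λ = 5.94×10^8 / 9.974 = 5.95×10^7 s.
Equilibrium anomaly ΔT_eq = F / λ = 186.6 / 9.974 = 18.7 K.
t = 1019 days = 8.80×10^7 s, so t/τ = 1.48.
ΔT(t) = ΔT_eq (1 − e^(−t/τ)) = 18.7 × (1 − e^−1.48) = 14.4 K.

14 K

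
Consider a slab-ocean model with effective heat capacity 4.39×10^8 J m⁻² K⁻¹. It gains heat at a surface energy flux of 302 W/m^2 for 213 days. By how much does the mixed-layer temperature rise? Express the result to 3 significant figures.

Areal heat capacity C = 4.39×10^8 J m⁻² K⁻¹ (given).
Net heat input Q = F Δt = 302 × (213 days × 86400 s/day) = 5.56×10^9 J/m².
ΔT = Q / C = 5.56×10^9 / 4.39×10^8 = 12.7 K.

12.7 K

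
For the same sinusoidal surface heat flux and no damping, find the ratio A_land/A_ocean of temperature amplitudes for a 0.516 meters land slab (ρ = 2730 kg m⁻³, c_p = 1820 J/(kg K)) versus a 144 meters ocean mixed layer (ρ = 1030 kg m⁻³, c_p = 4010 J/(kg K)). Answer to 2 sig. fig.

C_ocean = 1030 × 4010 × 144 = 5.95×10^8 J/(m²·K).
C_land = 2730 × 1820 × 0.516 = 2.56×10^6 J/(m²·K).
Undamped amplitude ∝ 1/C, so A_land/A_ocean = C_ocean/C_land = 232.

230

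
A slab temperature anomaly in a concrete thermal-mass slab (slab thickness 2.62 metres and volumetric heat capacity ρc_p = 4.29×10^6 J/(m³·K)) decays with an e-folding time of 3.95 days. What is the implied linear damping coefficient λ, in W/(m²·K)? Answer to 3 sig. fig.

32.9

Areal heat capacity C = ρc_p × D = 4.29×10^6 × 2.62 = 1.12×10^7 J/(m^2 K).
τ = 3.95 days = 3.41×10^5 s.
λ = C / τ = 1.12×10^7 / 3.41×10^5 = 32.9 W/(m²·K).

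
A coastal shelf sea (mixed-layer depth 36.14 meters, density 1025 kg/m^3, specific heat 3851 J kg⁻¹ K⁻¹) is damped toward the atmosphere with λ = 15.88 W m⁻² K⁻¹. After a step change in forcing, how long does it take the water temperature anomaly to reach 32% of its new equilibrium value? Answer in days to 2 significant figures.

Areal heat capacity C = ρ c_p D = 1025 × 3851 × 36.14 = 1.43×10^8 J m⁻² K⁻¹.
τ = C / λ = 1.43×10^8 / 15.88 = 8.98×10^6 s.
Fraction reached: 1 − e^(−t/τ) = 0.32 ⇒ t = −τ ln(1 − 0.32) = τ × 0.386.
t = 3.46×10^6 s = 40.1 days.

40 days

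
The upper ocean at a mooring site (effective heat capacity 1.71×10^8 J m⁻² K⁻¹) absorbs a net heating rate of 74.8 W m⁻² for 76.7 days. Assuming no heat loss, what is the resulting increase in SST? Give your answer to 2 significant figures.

2.9 K

Areal heat capacity C = 1.71×10^8 J m⁻² K⁻¹ (given).
Net heat input Q = F Δt = 74.8 × (76.7 days × 86400 s/day) = 4.96×10^8 J/m².
ΔT = Q / C = 4.96×10^8 / 1.71×10^8 = 2.90 K.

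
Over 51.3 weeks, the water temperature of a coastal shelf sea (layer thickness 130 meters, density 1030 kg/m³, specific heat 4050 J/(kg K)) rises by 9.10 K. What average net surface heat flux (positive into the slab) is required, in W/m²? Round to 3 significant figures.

159

Areal heat capacity C = ρ c_p D = 1030 × 4050 × 130 = 5.42×10^8 J m⁻² K⁻¹.
Required heat per unit area: Q = C ΔT = 5.42×10^8 × 9.10 = 4.93×10^9 J/m².
Flux F = Q / Δt = 4.93×10^9 / 3.10×10^7 s = 159 W/m².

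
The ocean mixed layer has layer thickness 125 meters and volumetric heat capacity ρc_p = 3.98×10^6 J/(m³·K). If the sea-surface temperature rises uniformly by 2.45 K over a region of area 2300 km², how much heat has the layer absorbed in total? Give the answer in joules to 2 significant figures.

Areal heat capacity C = ρc_p × D = 3.98×10^6 × 125 = 4.98×10^8 J/(m^2 K).
Heat per unit area: q = C ΔT = 4.98×10^8 × 2.45 = 1.22×10^9 J/m².
Total heat: Q = q × A = 1.22×10^9 × (2300 × 10⁶ m²) = 2.80×10^18 J.

2.8×10^18 J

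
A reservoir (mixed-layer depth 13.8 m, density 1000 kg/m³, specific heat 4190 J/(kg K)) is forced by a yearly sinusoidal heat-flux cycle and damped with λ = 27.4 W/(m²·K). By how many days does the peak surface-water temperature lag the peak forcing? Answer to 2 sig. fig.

Areal heat capacity C = ρ c_p D = 1000 × 4190 × 13.8 = 5.78×10^7 J m⁻² K⁻¹.
ω = 2π / 3.15×10^7 s = 1.99×10^-7 s⁻¹.
Phase lag φ = arctan(Cω/λ) = arctan(11.5/27.4) = 0.398 rad.
Time lag = φ / ω = 0.398 / 1.99×10^-7 = 2.00×10^6 s = 23.1 days.

23 days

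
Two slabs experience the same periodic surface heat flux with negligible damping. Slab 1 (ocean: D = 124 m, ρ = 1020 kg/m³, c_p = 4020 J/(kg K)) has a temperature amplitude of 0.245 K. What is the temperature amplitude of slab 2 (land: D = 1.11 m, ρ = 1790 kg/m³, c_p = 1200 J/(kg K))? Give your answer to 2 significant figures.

52 K

C_ocean = 5.08×10^8 J/(m²·K); C_land = 2.38×10^6 J/(m²·K).
A ∝ 1/C ⇒ A_land = A_ocean × C_ocean/C_land = 0.245 × 213 = 52.2 K.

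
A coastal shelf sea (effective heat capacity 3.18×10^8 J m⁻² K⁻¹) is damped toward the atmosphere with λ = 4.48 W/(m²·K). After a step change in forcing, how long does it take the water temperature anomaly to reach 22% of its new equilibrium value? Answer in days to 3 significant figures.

Areal heat capacity C = 3.18×10^8 J m⁻² K⁻¹ (given).
τ = C / λ = 3.18×10^8 / 4.48 = 7.10×10^7 s.
Fraction reached: 1 − e^(−t/τ) = 0.22 ⇒ t = −τ ln(1 − 0.22) = τ × 0.248.
t = 1.76×10^7 s = 204 days.

204 days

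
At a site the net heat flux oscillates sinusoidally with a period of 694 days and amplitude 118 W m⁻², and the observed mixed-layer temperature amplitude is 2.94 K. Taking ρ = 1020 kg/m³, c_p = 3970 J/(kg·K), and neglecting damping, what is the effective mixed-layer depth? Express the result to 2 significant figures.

ω = 2π / 6.00×10^7 s = 1.05×10^-7 s⁻¹.
Required C = F₀ / (A ω) = 118 / (2.94 × 1.05×10^-7) = 3.83×10^8 J/(m²·K).
D = C / (ρ c_p) = 3.83×10^8 / (1020 × 3970) = 94.6 m.

95 m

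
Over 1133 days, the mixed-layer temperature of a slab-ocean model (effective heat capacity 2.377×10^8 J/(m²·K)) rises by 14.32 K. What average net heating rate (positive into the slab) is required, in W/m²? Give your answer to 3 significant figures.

Areal heat capacity C = 2.377×10^8 J/(m²·K) (given).
Required heat per unit area: Q = C ΔT = 2.38×10^8 × 14.32 = 3.40×10^9 J/m².
Flux F = Q / Δt = 3.40×10^9 / 9.79×10^7 s = 34.8 W/m².

34.8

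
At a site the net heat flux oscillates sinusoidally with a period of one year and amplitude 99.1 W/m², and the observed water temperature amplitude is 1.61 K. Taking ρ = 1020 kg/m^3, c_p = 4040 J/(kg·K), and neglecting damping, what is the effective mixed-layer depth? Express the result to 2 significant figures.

ω = 2π / 3.15×10^7 s = 1.99×10^-7 s⁻¹.
Required C = F₀ / (A ω) = 99.1 / (1.61 × 1.99×10^-7) = 3.09×10^8 J/(m²·K).
D = C / (ρ c_p) = 3.09×10^8 / (1020 × 4040) = 75.0 m.

75 m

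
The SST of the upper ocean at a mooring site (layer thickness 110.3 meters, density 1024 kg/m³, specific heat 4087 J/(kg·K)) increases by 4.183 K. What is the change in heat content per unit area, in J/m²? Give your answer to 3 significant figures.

Areal heat capacity C = ρ c_p D = 1024 × 4087 × 110.3 = 4.62×10^8 J/(m²·K).
ΔQ = C ΔT = 4.62×10^8 × 4.183 = 1.93×10^9 J/m².

1.93×10^9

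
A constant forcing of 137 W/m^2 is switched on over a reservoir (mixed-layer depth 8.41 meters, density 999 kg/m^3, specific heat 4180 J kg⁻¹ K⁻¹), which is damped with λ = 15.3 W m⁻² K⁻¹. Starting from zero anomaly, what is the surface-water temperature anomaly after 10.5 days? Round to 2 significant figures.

2.9 K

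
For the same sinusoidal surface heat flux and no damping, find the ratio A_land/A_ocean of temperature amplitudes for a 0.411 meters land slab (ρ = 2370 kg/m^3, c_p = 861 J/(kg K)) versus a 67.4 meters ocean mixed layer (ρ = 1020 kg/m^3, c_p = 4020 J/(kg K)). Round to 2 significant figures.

C_ocean = 1020 × 4020 × 67.4 = 2.76×10^8 J/(m²·K).
C_land = 2370 × 861 × 0.411 = 8.39×10^5 J/(m²·K).
Undamped amplitude ∝ 1/C, so A_land/A_ocean = C_ocean/C_land = 330.

330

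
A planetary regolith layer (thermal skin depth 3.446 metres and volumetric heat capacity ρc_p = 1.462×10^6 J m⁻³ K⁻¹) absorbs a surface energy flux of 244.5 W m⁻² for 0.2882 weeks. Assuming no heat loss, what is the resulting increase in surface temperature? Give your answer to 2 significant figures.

Areal heat capacity C = ρc_p × D = 1.462×10^6 × 3.446 = 5.04×10^6 J m⁻² K⁻¹.
Net heat input Q = F Δt = 244.5 × (0.2882 weeks × 6.048×10^5 s/week) = 4.26×10^7 J/m².
ΔT = Q / C = 4.26×10^7 / 5.04×10^6 = 8.46 K.

8.5 K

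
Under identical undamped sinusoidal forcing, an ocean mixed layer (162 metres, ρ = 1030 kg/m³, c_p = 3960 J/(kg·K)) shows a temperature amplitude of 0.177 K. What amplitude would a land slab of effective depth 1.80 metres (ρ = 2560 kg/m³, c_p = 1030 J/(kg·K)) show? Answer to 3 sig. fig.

C_ocean = 6.61×10^8 J/(m²·K); C_land = 4.75×10^6 J/(m²·K).
A ∝ 1/C ⇒ A_land = A_ocean × C_ocean/C_land = 0.177 × 139 = 24.6 K.

24.6 K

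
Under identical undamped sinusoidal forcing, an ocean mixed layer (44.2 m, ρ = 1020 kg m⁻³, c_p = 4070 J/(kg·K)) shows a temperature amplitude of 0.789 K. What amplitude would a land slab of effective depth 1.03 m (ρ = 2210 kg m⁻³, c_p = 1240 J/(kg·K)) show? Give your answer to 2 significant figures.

51 K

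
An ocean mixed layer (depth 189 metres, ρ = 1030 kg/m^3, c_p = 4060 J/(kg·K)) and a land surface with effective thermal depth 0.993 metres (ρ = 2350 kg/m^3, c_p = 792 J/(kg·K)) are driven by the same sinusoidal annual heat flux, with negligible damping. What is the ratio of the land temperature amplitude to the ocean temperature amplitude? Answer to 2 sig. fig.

C_ocean = 1030 × 4060 × 189 = 7.90×10^8 J/(m²·K).
C_land = 2350 × 792 × 0.993 = 1.85×10^6 J/(m²·K).
Undamped amplitude ∝ 1/C, so A_land/A_ocean = C_ocean/C_land = 428.

430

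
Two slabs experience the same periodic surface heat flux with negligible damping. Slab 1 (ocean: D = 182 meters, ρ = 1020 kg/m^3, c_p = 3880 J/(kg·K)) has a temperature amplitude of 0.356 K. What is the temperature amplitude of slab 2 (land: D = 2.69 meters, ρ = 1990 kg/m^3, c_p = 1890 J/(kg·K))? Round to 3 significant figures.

C_ocean = 7.20×10^8 J/(m²·K); C_land = 1.01×10^7 J/(m²·K).
A ∝ 1/C ⇒ A_land = A_ocean × C_ocean/C_land = 0.356 × 71.2 = 25.3 K.

25.3 K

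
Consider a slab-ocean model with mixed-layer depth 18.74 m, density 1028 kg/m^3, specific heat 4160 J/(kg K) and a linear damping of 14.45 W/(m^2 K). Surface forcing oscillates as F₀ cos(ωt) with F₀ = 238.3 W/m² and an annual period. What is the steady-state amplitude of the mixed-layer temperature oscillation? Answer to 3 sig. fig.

Areal heat capacity C = ρ c_p D = 1028 × 4160 × 18.74 = 8.01×10^7 J/(m²·K).
Angular frequency ω = 2π / T = 2π / 3.15×10^7 s = 1.99×10^-7 s⁻¹.
√((Cω)² + λ²) = √((16.0)² + 14.45²) = 21.5 W/(m²·K).
Amplitude A = F₀ / √((Cω)²+λ²) = 238.3 / 21.5 = 11.1 K.

11.1 K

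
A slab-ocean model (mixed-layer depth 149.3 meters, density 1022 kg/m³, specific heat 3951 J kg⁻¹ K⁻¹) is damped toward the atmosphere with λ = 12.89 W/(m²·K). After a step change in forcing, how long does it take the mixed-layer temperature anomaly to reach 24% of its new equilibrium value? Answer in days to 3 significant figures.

149 days

Areal heat capacity C = ρ c_p D = 1022 × 3951 × 149.3 = 6.03×10^8 J/(m²·K).
τ = C / λ = 6.03×10^8 / 12.89 = 4.68×10^7 s.
Fraction reached: 1 − e^(−t/τ) = 0.24 ⇒ t = −τ ln(1 − 0.24) = τ × 0.274.
t = 1.28×10^7 s = 149 days.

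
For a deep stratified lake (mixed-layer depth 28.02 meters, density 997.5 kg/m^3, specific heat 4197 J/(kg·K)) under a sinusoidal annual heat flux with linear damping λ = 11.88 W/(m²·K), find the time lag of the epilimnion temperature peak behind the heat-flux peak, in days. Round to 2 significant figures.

64 days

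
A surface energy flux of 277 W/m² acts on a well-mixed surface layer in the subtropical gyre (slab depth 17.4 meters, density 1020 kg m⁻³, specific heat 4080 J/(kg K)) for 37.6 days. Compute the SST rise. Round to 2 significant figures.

12 K

Areal heat capacity C = ρ c_p D = 1020 × 4080 × 17.4 = 7.24×10^7 J/(m^2 K).
Net heat input Q = F Δt = 277 × (37.6 days × 86400 s/day) = 9.00×10^8 J/m².
ΔT = Q / C = 9.00×10^8 / 7.24×10^7 = 12.4 K.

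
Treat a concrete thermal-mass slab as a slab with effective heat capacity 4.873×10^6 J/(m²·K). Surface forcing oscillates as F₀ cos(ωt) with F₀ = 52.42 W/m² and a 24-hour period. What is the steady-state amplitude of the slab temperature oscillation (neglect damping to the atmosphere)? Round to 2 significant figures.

0.15 K

Areal heat capacity C = 4.873×10^6 J/(m²·K) (given).
Angular frequency ω = 2π / T = 2π / 86400 s = 7.27×10^-5 s⁻¹.
Cω = 4.87×10^6 × 7.27×10^-5 = 354 W/(m²·K).
Amplitude A = F₀ / (Cω) = 52.42 / 354 = 0.148 K.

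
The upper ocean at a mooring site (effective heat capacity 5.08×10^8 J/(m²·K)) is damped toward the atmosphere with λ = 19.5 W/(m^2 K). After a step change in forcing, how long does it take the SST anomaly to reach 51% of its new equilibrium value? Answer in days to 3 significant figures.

215 days

Areal heat capacity C = 5.08×10^8 J/(m²·K) (given).
τ = C / λ = 5.08×10^8 / 19.5 = 2.61×10^7 s.
Fraction reached: 1 − e^(−t/τ) = 0.51 ⇒ t = −τ ln(1 − 0.51) = τ × 0.713.
t = 1.86×10^7 s = 215 days.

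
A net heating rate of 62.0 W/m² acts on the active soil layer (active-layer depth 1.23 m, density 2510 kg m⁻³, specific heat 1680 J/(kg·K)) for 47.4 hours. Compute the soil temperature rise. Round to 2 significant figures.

Areal heat capacity C = ρ c_p D = 2510 × 1680 × 1.23 = 5.19×10^6 J m⁻² K⁻¹.
Net heat input Q = F Δt = 62.0 × (47.4 hours × 3600 s/hour) = 1.06×10^7 J/m².
ΔT = Q / C = 1.06×10^7 / 5.19×10^6 = 2.04 K.

2.0 K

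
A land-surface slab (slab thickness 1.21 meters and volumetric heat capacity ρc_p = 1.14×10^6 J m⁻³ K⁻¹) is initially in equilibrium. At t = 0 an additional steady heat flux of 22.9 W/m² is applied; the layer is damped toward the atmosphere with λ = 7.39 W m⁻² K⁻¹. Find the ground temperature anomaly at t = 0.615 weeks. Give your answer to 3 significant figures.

2.68 K

Areal heat capacity C = ρc_p × D = 1.14×10^6 × 1.21 = 1.38×10^6 J m⁻² K⁻¹.
τ = C / λ = 1.38×10^6 / 7.39 = 1.87×10^5 s.
Equilibrium anomaly ΔT_eq = F / λ = 22.9 / 7.39 = 3.10 K.
t = 0.615 weeks = 3.72×10^5 s, so t/τ = 1.99.
ΔT(t) = ΔT_eq (1 − e^(−t/τ)) = 3.10 × (1 − e^−1.99) = 2.68 K.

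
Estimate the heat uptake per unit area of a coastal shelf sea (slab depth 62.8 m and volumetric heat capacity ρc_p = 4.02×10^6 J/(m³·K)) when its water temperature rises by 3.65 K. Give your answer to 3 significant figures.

9.21×10^8

Areal heat capacity C = ρc_p × D = 4.02×10^6 × 62.8 = 2.52×10^8 J/(m^2 K).
ΔQ = C ΔT = 2.52×10^8 × 3.65 = 9.21×10^8 J/m².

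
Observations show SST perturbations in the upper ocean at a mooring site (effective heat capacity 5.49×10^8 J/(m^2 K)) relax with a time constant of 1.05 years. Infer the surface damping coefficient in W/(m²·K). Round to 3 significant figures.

Areal heat capacity C = 5.49×10^8 J/(m^2 K) (given).
τ = 1.05 years = 3.31×10^7 s.
λ = C / τ = 5.49×10^8 / 3.31×10^7 = 16.6 W/(m²·K).

16.6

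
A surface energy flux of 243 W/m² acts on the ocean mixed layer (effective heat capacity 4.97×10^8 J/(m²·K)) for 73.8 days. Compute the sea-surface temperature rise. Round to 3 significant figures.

Areal heat capacity C = 4.97×10^8 J/(m²·K) (given).
Net heat input Q = F Δt = 243 × (73.8 days × 86400 s/day) = 1.55×10^9 J/m².
ΔT = Q / C = 1.55×10^9 / 4.97×10^8 = 3.12 K.

3.12 K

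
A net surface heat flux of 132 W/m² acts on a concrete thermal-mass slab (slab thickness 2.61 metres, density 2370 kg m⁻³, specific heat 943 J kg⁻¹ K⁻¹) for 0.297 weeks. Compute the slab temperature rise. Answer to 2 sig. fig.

4.1 K

Areal heat capacity C = ρ c_p D = 2370 × 943 × 2.61 = 5.83×10^6 J/(m²·K).
Net heat input Q = F Δt = 132 × (0.297 weeks × 6.048×10^5 s/week) = 2.37×10^7 J/m².
ΔT = Q / C = 2.37×10^7 / 5.83×10^6 = 4.06 K.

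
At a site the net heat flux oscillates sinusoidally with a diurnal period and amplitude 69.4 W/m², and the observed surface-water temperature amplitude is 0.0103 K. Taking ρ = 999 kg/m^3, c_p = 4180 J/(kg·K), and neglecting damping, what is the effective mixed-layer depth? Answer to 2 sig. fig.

ω = 2π / 86400 s = 7.27×10^-5 s⁻¹.
Required C = F₀ / (A ω) = 69.4 / (0.0103 × 7.27×10^-5) = 9.27×10^7 J/(m²·K).
D = C / (ρ c_p) = 9.27×10^7 / (999 × 4180) = 22.2 m.

22 m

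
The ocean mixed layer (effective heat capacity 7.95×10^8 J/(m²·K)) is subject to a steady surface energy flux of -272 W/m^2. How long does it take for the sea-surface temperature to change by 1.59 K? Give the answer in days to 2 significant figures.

54 days

Areal heat capacity C = 7.95×10^8 J/(m²·K) (given).
Time required: Δt = C ΔT / F = 7.95×10^8 × -1.59 / -272 = 4.65×10^6 s.
In days: 4.65×10^6 s / (86400 s/day) = 53.8 days.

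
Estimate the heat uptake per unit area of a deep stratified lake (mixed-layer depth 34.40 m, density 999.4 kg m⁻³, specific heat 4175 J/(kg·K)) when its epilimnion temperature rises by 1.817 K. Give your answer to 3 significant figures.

Areal heat capacity C = ρ c_p D = 999.4 × 4175 × 34.40 = 1.44×10^8 J/(m²·K).
ΔQ = C ΔT = 1.44×10^8 × 1.817 = 2.61×10^8 J/m².

2.61×10^8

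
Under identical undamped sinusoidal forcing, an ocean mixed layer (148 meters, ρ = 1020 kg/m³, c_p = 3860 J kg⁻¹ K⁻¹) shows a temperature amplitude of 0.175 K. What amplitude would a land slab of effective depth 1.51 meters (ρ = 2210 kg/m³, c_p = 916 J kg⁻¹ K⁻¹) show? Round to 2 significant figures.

33 K

C_ocean = 5.83×10^8 J/(m²·K); C_land = 3.06×10^6 J/(m²·K).
A ∝ 1/C ⇒ A_land = A_ocean × C_ocean/C_land = 0.175 × 191 = 33.4 K.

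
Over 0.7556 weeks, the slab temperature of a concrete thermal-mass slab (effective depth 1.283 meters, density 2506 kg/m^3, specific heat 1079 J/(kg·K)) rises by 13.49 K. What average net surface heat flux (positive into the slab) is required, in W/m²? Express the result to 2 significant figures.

Areal heat capacity C = ρ c_p D = 2506 × 1079 × 1.283 = 3.47×10^6 J/(m^2 K).
Required heat per unit area: Q = C ΔT = 3.47×10^6 × 13.49 = 4.68×10^7 J/m².
Flux F = Q / Δt = 4.68×10^7 / 4.57×10^5 s = 102 W/m².

100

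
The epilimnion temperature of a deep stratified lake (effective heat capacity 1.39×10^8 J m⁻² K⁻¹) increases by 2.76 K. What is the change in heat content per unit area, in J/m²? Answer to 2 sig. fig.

3.8×10^8

Areal heat capacity C = 1.39×10^8 J m⁻² K⁻¹ (given).
ΔQ = C ΔT = 1.39×10^8 × 2.76 = 3.84×10^8 J/m².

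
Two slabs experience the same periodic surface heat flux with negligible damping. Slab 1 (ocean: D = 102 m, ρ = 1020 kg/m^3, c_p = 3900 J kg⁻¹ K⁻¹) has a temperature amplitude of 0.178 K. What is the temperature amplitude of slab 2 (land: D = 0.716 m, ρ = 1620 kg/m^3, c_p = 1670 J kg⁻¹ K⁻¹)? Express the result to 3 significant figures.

C_ocean = 4.06×10^8 J/(m²·K); C_land = 1.94×10^6 J/(m²·K).
A ∝ 1/C ⇒ A_land = A_ocean × C_ocean/C_land = 0.178 × 209 = 37.3 K.

37.3 K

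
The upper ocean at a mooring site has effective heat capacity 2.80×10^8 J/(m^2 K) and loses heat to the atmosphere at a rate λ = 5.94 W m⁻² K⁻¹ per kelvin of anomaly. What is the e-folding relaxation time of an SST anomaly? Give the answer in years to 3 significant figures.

1.49 years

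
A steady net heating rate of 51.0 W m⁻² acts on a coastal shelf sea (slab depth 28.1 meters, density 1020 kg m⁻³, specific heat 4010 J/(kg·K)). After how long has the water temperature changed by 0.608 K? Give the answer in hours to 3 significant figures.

381 hours

Areal heat capacity C = ρ c_p D = 1020 × 4010 × 28.1 = 1.15×10^8 J/(m²·K).
Time required: Δt = C ΔT / F = 1.15×10^8 × 0.608 / 51.0 = 1.37×10^6 s.
In hours: 1.37×10^6 s / (3600 s/hour) = 381 hours.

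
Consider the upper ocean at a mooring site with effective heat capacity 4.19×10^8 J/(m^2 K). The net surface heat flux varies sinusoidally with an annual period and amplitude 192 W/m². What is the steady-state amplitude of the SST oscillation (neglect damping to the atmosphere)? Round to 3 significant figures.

2.30 K

Areal heat capacity C = 4.19×10^8 J/(m^2 K) (given).
Angular frequency ω = 2π / T = 2π / 3.15×10^7 s = 1.99×10^-7 s⁻¹.
Cω = 4.19×10^8 × 1.99×10^-7 = 83.5 W/(m²·K).
Amplitude A = F₀ / (Cω) = 192 / 83.5 = 2.30 K.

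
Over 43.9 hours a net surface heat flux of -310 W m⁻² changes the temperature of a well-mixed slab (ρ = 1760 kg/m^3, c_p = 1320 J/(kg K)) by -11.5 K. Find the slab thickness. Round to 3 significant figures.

1.83 m

Heat input Q = F Δt = -310 × 1.58×10^5 s = -4.90×10^7 J/m².
Required areal heat capacity C = Q / ΔT = 4.26×10^6 J/(m²·K).
Depth D = C / (ρ c_p) = 4.26×10^6 / (1760 × 1320) = 1.83 m.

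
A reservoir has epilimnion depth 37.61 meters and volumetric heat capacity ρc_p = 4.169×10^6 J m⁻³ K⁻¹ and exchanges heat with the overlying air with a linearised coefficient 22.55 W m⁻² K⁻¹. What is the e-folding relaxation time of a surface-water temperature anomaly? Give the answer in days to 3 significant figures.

Areal heat capacity C = ρc_p × D = 4.169×10^6 × 37.61 = 1.57×10^8 J m⁻² K⁻¹.
Relaxation time τ = C / λ = 1.57×10^8 / 22.55 = 6.95×10^6 s.
In days: 6.95×10^6 s / (86400 s/day) = 80.5 days.

80.5 days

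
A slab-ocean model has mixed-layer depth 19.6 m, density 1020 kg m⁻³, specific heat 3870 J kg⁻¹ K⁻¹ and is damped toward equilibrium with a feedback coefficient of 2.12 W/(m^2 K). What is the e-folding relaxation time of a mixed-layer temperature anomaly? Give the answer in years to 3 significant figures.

Areal heat capacity C = ρ c_p D = 1020 × 3870 × 19.6 = 7.74×10^7 J/(m^2 K).
Relaxation time τ = C / λ = 7.74×10^7 / 2.12 = 3.65×10^7 s.
In years: 3.65×10^7 s / (3.156×10^7 s/year) = 1.16 years.

1.16 years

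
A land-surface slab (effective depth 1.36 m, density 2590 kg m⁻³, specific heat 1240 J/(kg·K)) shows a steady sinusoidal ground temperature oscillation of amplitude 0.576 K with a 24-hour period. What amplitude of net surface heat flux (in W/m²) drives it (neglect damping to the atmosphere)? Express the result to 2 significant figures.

180

Areal heat capacity C = ρ c_p D = 2590 × 1240 × 1.36 = 4.37×10^6 J m⁻² K⁻¹.
ω = 2π / 86400 s = 7.27×10^-5 s⁻¹.
Cω = 4.37×10^6 × 7.27×10^-5 = 318 W/(m²·K).
F₀ = A × Cω = 0.576 × 318 = 183 W/m².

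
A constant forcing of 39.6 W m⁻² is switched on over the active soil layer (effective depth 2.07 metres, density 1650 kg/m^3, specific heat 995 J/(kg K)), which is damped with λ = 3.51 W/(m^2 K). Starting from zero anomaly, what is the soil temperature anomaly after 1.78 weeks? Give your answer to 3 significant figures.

7.57 K

Areal heat capacity C = ρ c_p D = 1650 × 995 × 2.07 = 3.40×10^6 J/(m²·K).
τ = C / λ = 3.40×10^6 / 3.51 = 9.68×10^5 s.
Equilibrium anomaly ΔT_eq = F / λ = 39.6 / 3.51 = 11.3 K.
t = 1.78 weeks = 1.08×10^6 s, so t/τ = 1.11.
ΔT(t) = ΔT_eq (1 − e^(−t/τ)) = 11.3 × (1 − e^−1.11) = 7.57 K.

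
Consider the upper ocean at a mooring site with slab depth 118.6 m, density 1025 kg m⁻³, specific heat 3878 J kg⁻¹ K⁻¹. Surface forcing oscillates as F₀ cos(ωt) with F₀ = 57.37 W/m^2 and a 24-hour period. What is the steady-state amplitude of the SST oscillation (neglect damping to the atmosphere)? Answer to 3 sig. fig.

0.00167 K

Areal heat capacity C = ρ c_p D = 1025 × 3878 × 118.6 = 4.71×10^8 J/(m^2 K).
Angular frequency ω = 2π / T = 2π / 86400 s = 7.27×10^-5 s⁻¹.
Cω = 4.71×10^8 × 7.27×10^-5 = 34300 W/(m²·K).
Amplitude A = F₀ / (Cω) = 57.37 / 34300 = 0.00167 K.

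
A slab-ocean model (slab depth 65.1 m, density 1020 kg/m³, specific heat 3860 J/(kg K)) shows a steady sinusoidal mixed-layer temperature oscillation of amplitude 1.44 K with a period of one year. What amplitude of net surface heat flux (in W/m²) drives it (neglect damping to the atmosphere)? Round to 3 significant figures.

Areal heat capacity C = ρ c_p D = 1020 × 3860 × 65.1 = 2.56×10^8 J/(m^2 K).
ω = 2π / 3.15×10^7 s = 1.99×10^-7 s⁻¹.
Cω = 2.56×10^8 × 1.99×10^-7 = 51.1 W/(m²·K).
F₀ = A × Cω = 1.44 × 51.1 = 73.5 W/m².

73.5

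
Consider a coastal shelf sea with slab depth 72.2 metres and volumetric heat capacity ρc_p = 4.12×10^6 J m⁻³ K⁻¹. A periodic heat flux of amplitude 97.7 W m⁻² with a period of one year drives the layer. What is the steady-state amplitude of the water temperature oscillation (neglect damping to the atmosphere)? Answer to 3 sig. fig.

Areal heat capacity C = ρc_p × D = 4.12×10^6 × 72.2 = 2.97×10^8 J/(m²·K).
Angular frequency ω = 2π / T = 2π / 3.15×10^7 s = 1.99×10^-7 s⁻¹.
Cω = 2.97×10^8 × 1.99×10^-7 = 59.3 W/(m²·K).
Amplitude A = F₀ / (Cω) = 97.7 / 59.3 = 1.65 K.

1.65 K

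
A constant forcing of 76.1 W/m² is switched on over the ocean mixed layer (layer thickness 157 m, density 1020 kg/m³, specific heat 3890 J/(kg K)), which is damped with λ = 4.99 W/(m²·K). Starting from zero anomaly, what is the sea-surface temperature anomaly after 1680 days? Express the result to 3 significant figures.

10.5 K

Areal heat capacity C = ρ c_p D = 1020 × 3890 × 157 = 6.23×10^8 J/(m²·K).
τ = C / λ = 6.23×10^8 / 4.99 = 1.25×10^8 s.
Equilibrium anomaly ΔT_eq = F / λ = 76.1 / 4.99 = 15.3 K.
t = 1680 days = 1.45×10^8 s, so t/τ = 1.16.
ΔT(t) = ΔT_eq (1 − e^(−t/τ)) = 15.3 × (1 − e^−1.16) = 10.5 K.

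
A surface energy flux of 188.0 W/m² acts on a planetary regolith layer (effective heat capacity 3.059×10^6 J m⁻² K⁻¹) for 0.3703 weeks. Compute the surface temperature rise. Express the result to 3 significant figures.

Areal heat capacity C = 3.059×10^6 J m⁻² K⁻¹ (given).
Net heat input Q = F Δt = 188.0 × (0.3703 weeks × 6.048×10^5 s/week) = 4.21×10^7 J/m².
ΔT = Q / C = 4.21×10^7 / 3.06×10^6 = 13.8 K.

13.8 K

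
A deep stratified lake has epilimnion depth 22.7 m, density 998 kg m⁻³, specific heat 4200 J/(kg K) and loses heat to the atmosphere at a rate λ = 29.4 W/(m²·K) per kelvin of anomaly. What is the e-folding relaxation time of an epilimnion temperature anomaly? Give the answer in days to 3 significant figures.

37.5 days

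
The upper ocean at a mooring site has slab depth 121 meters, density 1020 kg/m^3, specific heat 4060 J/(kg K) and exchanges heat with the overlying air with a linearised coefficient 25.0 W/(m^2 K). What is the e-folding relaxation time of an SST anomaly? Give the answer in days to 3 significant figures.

Areal heat capacity C = ρ c_p D = 1020 × 4060 × 121 = 5.01×10^8 J/(m^2 K).
Relaxation time τ = C / λ = 5.01×10^8 / 25.0 = 2.00×10^7 s.
In days: 2.00×10^7 s / (86400 s/day) = 232 days.

232 days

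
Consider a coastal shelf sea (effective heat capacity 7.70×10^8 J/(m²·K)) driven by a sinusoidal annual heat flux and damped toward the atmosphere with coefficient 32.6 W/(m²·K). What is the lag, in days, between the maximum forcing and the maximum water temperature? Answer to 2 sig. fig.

Areal heat capacity C = 7.70×10^8 J/(m²·K) (given).
ω = 2π / 3.15×10^7 s = 1.99×10^-7 s⁻¹.
Phase lag φ = arctan(Cω/λ) = arctan(153/32.6) = 1.36 rad.
Time lag = φ / ω = 1.36 / 1.99×10^-7 = 6.83×10^6 s = 79.1 days.

79 days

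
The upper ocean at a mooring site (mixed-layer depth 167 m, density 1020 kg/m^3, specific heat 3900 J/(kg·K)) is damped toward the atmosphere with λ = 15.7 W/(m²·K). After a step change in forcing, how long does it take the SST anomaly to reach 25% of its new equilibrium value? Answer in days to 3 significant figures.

Areal heat capacity C = ρ c_p D = 1020 × 3900 × 167 = 6.64×10^8 J/(m²·K).
τ = C / λ = 6.64×10^8 / 15.7 = 4.23×10^7 s.
Fraction reached: 1 − e^(−t/τ) = 0.25 ⇒ t = −τ ln(1 − 0.25) = τ × 0.288.
t = 1.22×10^7 s = 141 days.

141 days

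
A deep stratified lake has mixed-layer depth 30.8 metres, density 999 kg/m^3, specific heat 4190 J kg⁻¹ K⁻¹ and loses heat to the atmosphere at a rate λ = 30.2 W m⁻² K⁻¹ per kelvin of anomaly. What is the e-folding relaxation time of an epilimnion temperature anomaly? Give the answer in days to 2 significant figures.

49 days

Areal heat capacity C = ρ c_p D = 999 × 4190 × 30.8 = 1.29×10^8 J m⁻² K⁻¹.
Relaxation time τ = C / λ = 1.29×10^8 / 30.2 = 4.27×10^6 s.
In days: 4.27×10^6 s / (86400 s/day) = 49.4 days.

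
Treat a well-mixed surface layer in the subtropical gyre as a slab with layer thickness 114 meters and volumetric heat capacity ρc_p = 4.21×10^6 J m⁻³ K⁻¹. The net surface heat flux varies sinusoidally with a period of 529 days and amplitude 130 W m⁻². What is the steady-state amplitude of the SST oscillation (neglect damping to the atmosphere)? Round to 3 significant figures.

1.97 K

Areal heat capacity C = ρc_p × D = 4.21×10^6 × 114 = 4.80×10^8 J m⁻² K⁻¹.
Angular frequency ω = 2π / T = 2π / 4.57×10^7 s = 1.37×10^-7 s⁻¹.
Cω = 4.80×10^8 × 1.37×10^-7 = 66.0 W/(m²·K).
Amplitude A = F₀ / (Cω) = 130 / 66.0 = 1.97 K.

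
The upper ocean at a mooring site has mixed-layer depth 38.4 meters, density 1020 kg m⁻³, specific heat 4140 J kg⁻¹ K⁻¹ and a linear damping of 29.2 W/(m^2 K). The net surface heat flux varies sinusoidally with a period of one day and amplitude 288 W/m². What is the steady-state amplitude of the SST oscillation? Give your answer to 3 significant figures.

0.0244 K

Areal heat capacity C = ρ c_p D = 1020 × 4140 × 38.4 = 1.62×10^8 J/(m²·K).
Angular frequency ω = 2π / T = 2π / 86400 s = 7.27×10^-5 s⁻¹.
√((Cω)² + λ²) = √((11800)² + 29.2²) = 11800 W/(m²·K).
Amplitude A = F₀ / √((Cω)²+λ²) = 288 / 11800 = 0.0244 K.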